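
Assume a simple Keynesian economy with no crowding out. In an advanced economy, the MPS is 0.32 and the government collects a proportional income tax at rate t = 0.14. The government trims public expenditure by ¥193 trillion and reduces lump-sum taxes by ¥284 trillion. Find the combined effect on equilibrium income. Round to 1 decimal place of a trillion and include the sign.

MPC = 1 − MPS = 1 − 0.32 = 0.68.
Expenditure multiplier = 1/(1 − c(1−t)) = 1/(1 − 0.68×0.86) = 1/0.4152 ≈ 2.408.
ΔG contributes k·ΔG = (−¥193 trillion) / 0.4152 ≈ −¥464.8 trillion.
ΔT of −¥284 trillion changes first-round spending by −c·ΔT = +¥193.12 trillion, contributing k·(−c·ΔT) = (+¥193.12 trillion) / 0.4152 ≈ +¥465.1 trillion.
Net ΔY = k(ΔG − c·ΔT) = (+¥0.12 trillion) / 0.4152 ≈ +¥0.3 trillion.

+¥0.3 trillion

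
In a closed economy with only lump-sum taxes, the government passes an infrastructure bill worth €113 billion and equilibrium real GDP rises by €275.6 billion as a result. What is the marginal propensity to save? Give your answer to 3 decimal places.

0.410

Implied spending multiplier k = ΔY/ΔG = 275.6/113 ≈ 2.4389.
Since k = 1/(1 − MPC), MPC = 1 − 1/k = 1 − ΔG/ΔY = 1 − 113/275.6 ≈ 0.590.
MPS = 1 − MPC = 0.410.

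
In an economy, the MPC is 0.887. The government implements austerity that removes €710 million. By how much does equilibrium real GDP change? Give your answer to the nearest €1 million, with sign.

−€6,283 million

Spending multiplier = 1/(1 − MPC) = 1/(1 − 0.887) = 1/0.113 ≈ 8.85.
ΔY = k × ΔG = (−€710 million) / 0.113 ≈ −€6,283 million.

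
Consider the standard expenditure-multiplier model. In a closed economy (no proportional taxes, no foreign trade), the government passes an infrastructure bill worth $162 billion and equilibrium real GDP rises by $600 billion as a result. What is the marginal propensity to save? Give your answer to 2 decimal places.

Implied spending multiplier k = ΔY/ΔG = 600/162 ≈ 3.7037.
Since k = 1/(1 − MPC), MPC = 1 − 1/k = 1 − ΔG/ΔY = 1 − 162/600 = 0.73.
MPS = 1 − MPC = 0.27.

0.27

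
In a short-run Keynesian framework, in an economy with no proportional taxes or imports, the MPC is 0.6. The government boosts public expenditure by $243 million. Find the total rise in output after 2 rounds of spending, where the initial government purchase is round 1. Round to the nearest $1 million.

$389 million

Round 1 adds ΔG = $243 million; each later round is MPC = 0.6 times the previous.
After 2 rounds: 243 + 145.8 = ΔG·(1 − c^2)/(1 − c) = 243 × (1 − 0.36)/0.4 ≈ $389 million.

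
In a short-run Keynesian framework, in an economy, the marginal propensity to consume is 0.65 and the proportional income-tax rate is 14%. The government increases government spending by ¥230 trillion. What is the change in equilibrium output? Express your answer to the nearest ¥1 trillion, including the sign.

Spending multiplier = 1/(1 − c(1−t)) = 1/(1 − 0.65×0.86) = 1/0.441 ≈ 2.268.
ΔY = k × ΔG = (+¥230 trillion) / 0.441 ≈ +¥522 trillion.

+¥522 trillion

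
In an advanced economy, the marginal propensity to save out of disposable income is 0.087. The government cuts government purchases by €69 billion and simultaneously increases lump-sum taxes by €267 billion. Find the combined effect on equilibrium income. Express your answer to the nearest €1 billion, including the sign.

MPC = 1 − MPS = 1 − 0.087 = 0.913.
Expenditure multiplier = 1/(1 − MPC) = 1/(1 − 0.913) = 1/0.087 ≈ 11.494.
ΔG contributes k·ΔG = (−€69 billion) / 0.087 ≈ −€793.1 billion.
ΔT of +€267 billion changes first-round spending by −c·ΔT = −€243.771 billion, contributing k·(−c·ΔT) = (−€243.771 billion) / 0.087 ≈ −€2,802 billion.
Net ΔY = k(ΔG − c·ΔT) = (−€312.771 billion) / 0.087 ≈ −€3,595 billion.

−€3,595 billion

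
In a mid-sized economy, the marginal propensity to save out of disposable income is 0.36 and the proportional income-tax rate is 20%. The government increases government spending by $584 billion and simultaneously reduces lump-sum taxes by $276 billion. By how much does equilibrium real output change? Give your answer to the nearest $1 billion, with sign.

+$1,559 billion

MPC = 1 − MPS = 1 − 0.36 = 0.64.
Expenditure multiplier = 1/(1 − c(1−t)) = 1/(1 − 0.64×0.8) = 1/0.488 ≈ 2.049.
ΔG contributes k·ΔG = (+$584 billion) / 0.488 ≈ +$1,196.7 billion.
ΔT of −$276 billion changes first-round spending by −c·ΔT = +$176.64 billion, contributing k·(−c·ΔT) = (+$176.64 billion) / 0.488 ≈ +$362 billion.
Net ΔY = k(ΔG − c·ΔT) = (+$760.64 billion) / 0.488 ≈ +$1,559 billion.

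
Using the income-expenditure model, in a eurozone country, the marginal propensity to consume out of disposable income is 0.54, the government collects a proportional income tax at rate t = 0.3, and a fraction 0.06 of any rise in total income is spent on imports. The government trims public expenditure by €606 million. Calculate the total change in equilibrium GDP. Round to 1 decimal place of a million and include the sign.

Government-spending multiplier = 1/(1 − c(1−t) + m) = 1/(1 − 0.54×0.7 + 0.06) = 1/0.682 ≈ 1.466.
ΔY = k × ΔG = (−€606 million) / 0.682 ≈ −€888.6 million.

−€888.6 million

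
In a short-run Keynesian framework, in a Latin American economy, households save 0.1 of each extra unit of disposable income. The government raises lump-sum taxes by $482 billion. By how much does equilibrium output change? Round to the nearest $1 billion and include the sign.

−$4,338 billion

MPC = 1 − MPS = 1 − 0.1 = 0.9.
A lump-sum tax change of +$482 billion shifts disposable income by −$482 billion; first-round consumption changes by −c × ΔT = −0.9 × (+$482 billion) = −$433.8 billion.
Expenditure multiplier = 1/(1 − MPC) = 1/(1 − 0.9) = 1/0.1 = 10.
The tax multiplier is −c × k = −9, so ΔY = k × (−c·ΔT) = (−$433.8 billion) / 0.1 = −$4,338 billion.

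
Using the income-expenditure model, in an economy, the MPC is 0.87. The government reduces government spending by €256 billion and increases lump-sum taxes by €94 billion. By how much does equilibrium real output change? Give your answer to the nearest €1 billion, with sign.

−€2,598 billion

Expenditure multiplier = 1/(1 − MPC) = 1/(1 − 0.87) = 1/0.13 ≈ 7.692.
ΔG contributes k·ΔG = (−€256 billion) / 0.13 ≈ −€1,969.2 billion.
ΔT of +€94 billion changes first-round spending by −c·ΔT = −€81.78 billion, contributing k·(−c·ΔT) = (−€81.78 billion) / 0.13 ≈ −€629.1 billion.
Net ΔY = k(ΔG − c·ΔT) = (−€337.78 billion) / 0.13 ≈ −€2,598 billion.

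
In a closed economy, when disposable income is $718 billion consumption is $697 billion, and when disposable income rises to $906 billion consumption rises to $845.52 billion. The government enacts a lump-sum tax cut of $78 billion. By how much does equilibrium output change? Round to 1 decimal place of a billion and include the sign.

+$293.4 billion

MPC = ΔC/ΔYd = (845.52 − 697)/(906 − 718) = 148.52/188 = 0.79.
A lump-sum tax change of −$78 billion shifts disposable income by +$78 billion; first-round consumption changes by −c × ΔT = −0.79 × (−$78 billion) = +$61.62 billion.
Expenditure multiplier = 1/(1 − MPC) = 1/(1 − 0.79) = 1/0.21 ≈ 4.762.
The tax multiplier is −c × k ≈ −3.762, so ΔY = k × (−c·ΔT) = (+$61.62 billion) / 0.21 ≈ +$293.4 billion.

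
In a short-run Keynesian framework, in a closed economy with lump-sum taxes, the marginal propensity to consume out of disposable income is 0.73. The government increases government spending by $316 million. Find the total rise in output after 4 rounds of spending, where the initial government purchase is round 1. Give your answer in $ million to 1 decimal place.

Round 1 adds ΔG = $316 million; each later round is MPC = 0.73 times the previous.
After 4 rounds: 316 + 230.68 + 168.3964 + 122.929372 = ΔG·(1 − c^4)/(1 − c) = 316 × (1 − 0.28398241)/0.27 ≈ $838 million.

$838.0 million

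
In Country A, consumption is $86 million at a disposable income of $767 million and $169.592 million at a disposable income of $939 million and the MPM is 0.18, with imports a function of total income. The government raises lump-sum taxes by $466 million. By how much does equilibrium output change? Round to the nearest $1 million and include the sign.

−$326 million

MPC = ΔC/ΔYd = (169.592 − 86)/(939 − 767) = 83.592/172 = 0.486.
A lump-sum tax change of +$466 million shifts disposable income by −$466 million; first-round consumption changes by −c × ΔT = −0.486 × (+$466 million) = −$226.476 million.
Expenditure multiplier = 1/(1 − c + m) = 1/(1 − 0.486 + 0.18) = 1/0.694 ≈ 1.441.
The tax multiplier is −c × k ≈ −0.7, so ΔY = k × (−c·ΔT) = (−$226.476 million) / 0.694 ≈ −$326 million.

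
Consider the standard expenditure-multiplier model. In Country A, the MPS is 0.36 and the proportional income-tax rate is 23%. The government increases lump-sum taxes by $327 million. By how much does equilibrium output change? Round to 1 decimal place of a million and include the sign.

MPC = 1 − MPS = 1 − 0.36 = 0.64.
A lump-sum tax change of +$327 million shifts disposable income by −$327 million; first-round consumption changes by −c × ΔT = −0.64 × (+$327 million) = −$209.28 million.
Expenditure multiplier = 1/(1 − c(1−t)) = 1/(1 − 0.64×0.77) = 1/0.5072 ≈ 1.972.
The tax multiplier is −c × k ≈ −1.262, so ΔY = k × (−c·ΔT) = (−$209.28 million) / 0.5072 ≈ −$412.6 million.

−$412.6 million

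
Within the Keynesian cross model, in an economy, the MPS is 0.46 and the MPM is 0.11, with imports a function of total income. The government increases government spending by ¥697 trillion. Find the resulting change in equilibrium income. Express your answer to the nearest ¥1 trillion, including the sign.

MPC = 1 − MPS = 1 − 0.46 = 0.54.
Government-spending multiplier = 1/(1 − c + m) = 1/(1 − 0.54 + 0.11) = 1/0.57 ≈ 1.754.
ΔY = k × ΔG = (+¥697 trillion) / 0.57 ≈ +¥1,223 trillion.

+¥1,223 trillion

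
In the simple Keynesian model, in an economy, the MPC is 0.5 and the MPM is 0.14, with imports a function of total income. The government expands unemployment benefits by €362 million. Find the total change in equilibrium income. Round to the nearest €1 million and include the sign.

The transfer change shifts disposable income by +€362 million, so first-round consumption changes by c·ΔTR = 0.5 × (+€362 million) = +€181 million.
Expenditure multiplier = 1/(1 − c + m) = 1/(1 − 0.5 + 0.14) = 1/0.64 ≈ 1.563.
The transfer multiplier is c × k ≈ 0.781, so ΔY = k × (c·ΔTR) = (+€181 million) / 0.64 ≈ +€283 million.

+€283 million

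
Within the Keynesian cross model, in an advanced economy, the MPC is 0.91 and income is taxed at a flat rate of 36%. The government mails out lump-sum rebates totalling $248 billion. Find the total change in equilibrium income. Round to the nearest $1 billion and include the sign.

A lump-sum tax change of −$248 billion shifts disposable income by +$248 billion; first-round consumption changes by −c × ΔT = −0.91 × (−$248 billion) = +$225.68 billion.
Expenditure multiplier = 1/(1 − c(1−t)) = 1/(1 − 0.91×0.64) = 1/0.4176 ≈ 2.395.
The tax multiplier is −c × k ≈ −2.179, so ΔY = k × (−c·ΔT) = (+$225.68 billion) / 0.4176 ≈ +$540 billion.

+$540 billion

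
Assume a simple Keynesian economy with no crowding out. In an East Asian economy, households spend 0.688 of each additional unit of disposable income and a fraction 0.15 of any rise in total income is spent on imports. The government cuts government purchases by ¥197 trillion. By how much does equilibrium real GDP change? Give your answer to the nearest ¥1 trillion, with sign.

−¥426 trillion

Government-spending multiplier = 1/(1 − c + m) = 1/(1 − 0.688 + 0.15) = 1/0.462 ≈ 2.165.
ΔY = k × ΔG = (−¥197 trillion) / 0.462 ≈ −¥426 trillion.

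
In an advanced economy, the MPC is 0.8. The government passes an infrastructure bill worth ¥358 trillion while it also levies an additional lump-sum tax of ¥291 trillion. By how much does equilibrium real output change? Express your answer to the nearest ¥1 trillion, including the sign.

+¥626 trillion

Expenditure multiplier = 1/(1 − MPC) = 1/(1 − 0.8) = 1/0.2 = 5.
ΔG contributes k·ΔG = (+¥358 trillion) / 0.2 = +¥1,790 trillion.
ΔT of +¥291 trillion changes first-round spending by −c·ΔT = −¥232.8 trillion, contributing k·(−c·ΔT) = (−¥232.8 trillion) / 0.2 = −¥1,164 trillion.
Net ΔY = k(ΔG − c·ΔT) = (+¥125.2 trillion) / 0.2 = +¥626 trillion.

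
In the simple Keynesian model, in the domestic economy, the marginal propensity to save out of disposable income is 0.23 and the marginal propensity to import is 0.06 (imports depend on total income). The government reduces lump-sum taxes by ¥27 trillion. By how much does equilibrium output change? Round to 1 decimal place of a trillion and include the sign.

+¥71.7 trillion

MPC = 1 − MPS = 1 − 0.23 = 0.77.
A lump-sum tax change of −¥27 trillion shifts disposable income by +¥27 trillion; first-round consumption changes by −c × ΔT = −0.77 × (−¥27 trillion) = +¥20.79 trillion.
Expenditure multiplier = 1/(1 − c + m) = 1/(1 − 0.77 + 0.06) = 1/0.29 ≈ 3.448.
The tax multiplier is −c × k ≈ −2.655, so ΔY = k × (−c·ΔT) = (+¥20.79 trillion) / 0.29 ≈ +¥71.7 trillion.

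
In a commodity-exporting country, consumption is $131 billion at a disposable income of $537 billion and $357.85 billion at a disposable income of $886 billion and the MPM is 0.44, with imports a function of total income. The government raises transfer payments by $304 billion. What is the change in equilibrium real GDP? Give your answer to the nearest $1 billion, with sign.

+$250 billion

MPC = ΔC/ΔYd = (357.85 − 131)/(886 − 537) = 226.85/349 = 0.65.
The transfer change shifts disposable income by +$304 billion, so first-round consumption changes by c·ΔTR = 0.65 × (+$304 billion) = +$197.6 billion.
Expenditure multiplier = 1/(1 − c + m) = 1/(1 − 0.65 + 0.44) = 1/0.79 ≈ 1.266.
The transfer multiplier is c × k ≈ 0.823, so ΔY = k × (c·ΔTR) = (+$197.6 billion) / 0.79 ≈ +$250 billion.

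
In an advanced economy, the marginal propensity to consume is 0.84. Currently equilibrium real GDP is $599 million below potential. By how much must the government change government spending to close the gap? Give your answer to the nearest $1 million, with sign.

Spending multiplier = 1/(1 − MPC) = 1/(1 − 0.84) = 1/0.16 = 6.25.
Need ΔY = +$599 million, so ΔG = ΔY/k = (+$599 million) × 0.16 ≈ +$96 million.
The government should increase government spending by $96 million.

+$96 million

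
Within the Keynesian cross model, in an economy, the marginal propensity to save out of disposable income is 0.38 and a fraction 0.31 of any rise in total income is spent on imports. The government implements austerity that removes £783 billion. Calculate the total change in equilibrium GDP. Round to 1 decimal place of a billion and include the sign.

MPC = 1 − MPS = 1 − 0.38 = 0.62.
Expenditure multiplier = 1/(1 − c + m) = 1/(1 − 0.62 + 0.31) = 1/0.69 ≈ 1.449.
ΔY = k × ΔG = (−£783 billion) / 0.69 ≈ −£1,134.8 billion.

−£1,134.8 billion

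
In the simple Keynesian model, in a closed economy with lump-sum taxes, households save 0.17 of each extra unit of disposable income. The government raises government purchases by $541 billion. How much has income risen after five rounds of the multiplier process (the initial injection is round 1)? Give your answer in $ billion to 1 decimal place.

MPC = 1 − MPS = 1 − 0.17 = 0.83.
Round 1 adds ΔG = $541 billion; each later round is MPC = 0.83 times the previous.
After 5 rounds: 541 + 449.03 + 372.6949 + 309.336767 + 256.74951661 = ΔG·(1 − c^5)/(1 − c) = 541 × (1 − 0.3939040643)/0.17 ≈ $1,928.8 billion.

$1,928.8 billion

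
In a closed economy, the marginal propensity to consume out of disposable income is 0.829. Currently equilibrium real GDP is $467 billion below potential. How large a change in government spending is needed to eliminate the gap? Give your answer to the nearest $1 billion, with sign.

Spending multiplier = 1/(1 − MPC) = 1/(1 − 0.829) = 1/0.171 ≈ 5.848.
Need ΔY = +$467 billion, so ΔG = ΔY/k = (+$467 billion) × 0.171 ≈ +$80 billion.
The government should increase government spending by $80 billion.

+$80 billion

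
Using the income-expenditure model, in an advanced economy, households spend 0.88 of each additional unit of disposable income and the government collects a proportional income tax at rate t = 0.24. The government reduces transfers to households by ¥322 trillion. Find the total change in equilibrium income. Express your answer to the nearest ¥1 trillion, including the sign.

The transfer change shifts disposable income by −¥322 trillion, so first-round consumption changes by c·ΔTR = 0.88 × (−¥322 trillion) = −¥283.36 trillion.
Expenditure multiplier = 1/(1 − c(1−t)) = 1/(1 − 0.88×0.76) = 1/0.3312 ≈ 3.019.
The transfer multiplier is c × k ≈ 2.657, so ΔY = k × (c·ΔTR) = (−¥283.36 trillion) / 0.3312 ≈ −¥856 trillion.

−¥856 trillion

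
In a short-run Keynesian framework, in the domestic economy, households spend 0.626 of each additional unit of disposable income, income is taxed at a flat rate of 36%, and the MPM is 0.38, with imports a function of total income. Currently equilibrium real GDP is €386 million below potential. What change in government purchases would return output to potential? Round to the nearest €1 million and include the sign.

Spending multiplier = 1/(1 − c(1−t) + m) = 1/(1 − 0.626×0.64 + 0.38) = 1/0.97936 ≈ 1.021.
Need ΔY = +€386 million, so ΔG = ΔY/k = (+€386 million) × 0.97936 ≈ +€378 million.
The government should increase government purchases by €378 million.

+€378 million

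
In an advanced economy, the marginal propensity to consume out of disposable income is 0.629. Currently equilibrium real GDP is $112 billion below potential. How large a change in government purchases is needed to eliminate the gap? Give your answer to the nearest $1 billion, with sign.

+$42 billion

Spending multiplier = 1/(1 − MPC) = 1/(1 − 0.629) = 1/0.371 ≈ 2.695.
Need ΔY = +$112 billion, so ΔG = ΔY/k = (+$112 billion) × 0.371 ≈ +$42 billion.
The government should increase government purchases by $42 billion.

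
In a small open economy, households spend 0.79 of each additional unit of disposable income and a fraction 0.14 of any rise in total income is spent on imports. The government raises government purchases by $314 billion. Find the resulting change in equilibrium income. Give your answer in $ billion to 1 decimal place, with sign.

+$897.1 billion

Government-spending multiplier = 1/(1 − c + m) = 1/(1 − 0.79 + 0.14) = 1/0.35 ≈ 2.857.
ΔY = k × ΔG = (+$314 billion) / 0.35 ≈ +$897.1 billion.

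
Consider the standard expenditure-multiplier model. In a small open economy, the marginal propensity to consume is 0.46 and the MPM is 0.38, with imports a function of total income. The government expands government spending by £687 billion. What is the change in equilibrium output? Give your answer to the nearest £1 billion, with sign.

+£747 billion

Spending multiplier = 1/(1 − c + m) = 1/(1 − 0.46 + 0.38) = 1/0.92 ≈ 1.087.
ΔY = k × ΔG = (+£687 billion) / 0.92 ≈ +£747 billion.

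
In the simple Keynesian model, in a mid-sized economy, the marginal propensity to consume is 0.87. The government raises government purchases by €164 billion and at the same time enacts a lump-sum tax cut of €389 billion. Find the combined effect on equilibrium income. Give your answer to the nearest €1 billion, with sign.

Expenditure multiplier = 1/(1 − MPC) = 1/(1 − 0.87) = 1/0.13 ≈ 7.692.
ΔG contributes k·ΔG = (+€164 billion) / 0.13 ≈ +€1,261.5 billion.
ΔT of −€389 billion changes first-round spending by −c·ΔT = +€338.43 billion, contributing k·(−c·ΔT) = (+€338.43 billion) / 0.13 ≈ +€2,603.3 billion.
Net ΔY = k(ΔG − c·ΔT) = (+€502.43 billion) / 0.13 ≈ +€3,865 billion.

+€3,865 billion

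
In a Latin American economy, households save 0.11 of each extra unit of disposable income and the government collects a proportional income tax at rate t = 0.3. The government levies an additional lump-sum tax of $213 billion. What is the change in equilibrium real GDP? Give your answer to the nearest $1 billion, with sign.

MPC = 1 − MPS = 1 − 0.11 = 0.89.
A lump-sum tax change of +$213 billion shifts disposable income by −$213 billion; first-round consumption changes by −c × ΔT = −0.89 × (+$213 billion) = −$189.57 billion.
Expenditure multiplier = 1/(1 − c(1−t)) = 1/(1 − 0.89×0.7) = 1/0.377 ≈ 2.653.
The tax multiplier is −c × k ≈ −2.361, so ΔY = k × (−c·ΔT) = (−$189.57 billion) / 0.377 ≈ −$503 billion.

−$503 billion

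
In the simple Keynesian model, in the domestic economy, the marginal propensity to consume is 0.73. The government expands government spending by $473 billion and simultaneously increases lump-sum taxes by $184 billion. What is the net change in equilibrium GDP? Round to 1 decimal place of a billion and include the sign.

Expenditure multiplier = 1/(1 − MPC) = 1/(1 − 0.73) = 1/0.27 ≈ 3.704.
ΔG contributes k·ΔG = (+$473 billion) / 0.27 ≈ +$1,751.9 billion.
ΔT of +$184 billion changes first-round spending by −c·ΔT = −$134.32 billion, contributing k·(−c·ΔT) = (−$134.32 billion) / 0.27 ≈ −$497.5 billion.
Net ΔY = k(ΔG − c·ΔT) = (+$338.68 billion) / 0.27 ≈ +$1,254.4 billion.

+$1,254.4 billion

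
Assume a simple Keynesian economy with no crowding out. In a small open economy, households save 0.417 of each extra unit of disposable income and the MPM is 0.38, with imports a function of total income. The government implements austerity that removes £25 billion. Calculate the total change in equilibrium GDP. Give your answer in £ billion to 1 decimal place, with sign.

−£31.4 billion

MPC = 1 − MPS = 1 − 0.417 = 0.583.
Spending multiplier = 1/(1 − c + m) = 1/(1 − 0.583 + 0.38) = 1/0.797 ≈ 1.255.
ΔY = k × ΔG = (−£25 billion) / 0.797 ≈ −£31.4 billion.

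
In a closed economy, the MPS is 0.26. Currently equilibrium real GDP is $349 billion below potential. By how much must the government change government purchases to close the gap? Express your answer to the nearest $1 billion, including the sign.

MPC = 1 − MPS = 1 − 0.26 = 0.74.
Spending multiplier = 1/(1 − MPC) = 1/(1 − 0.74) = 1/0.26 ≈ 3.846.
Need ΔY = +$349 billion, so ΔG = ΔY/k = (+$349 billion) × 0.26 ≈ +$91 billion.
The government should increase government purchases by $91 billion.

+$91 billion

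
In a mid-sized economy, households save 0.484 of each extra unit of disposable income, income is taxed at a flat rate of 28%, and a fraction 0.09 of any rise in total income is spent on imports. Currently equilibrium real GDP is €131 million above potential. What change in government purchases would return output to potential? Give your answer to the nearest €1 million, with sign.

−€94 million

MPC = 1 − MPS = 1 − 0.484 = 0.516.
Spending multiplier = 1/(1 − c(1−t) + m) = 1/(1 − 0.516×0.72 + 0.09) = 1/0.71848 ≈ 1.392.
Need ΔY = −€131 million, so ΔG = ΔY/k = (−€131 million) × 0.71848 ≈ −€94 million.
The government should cut government purchases by €94 million.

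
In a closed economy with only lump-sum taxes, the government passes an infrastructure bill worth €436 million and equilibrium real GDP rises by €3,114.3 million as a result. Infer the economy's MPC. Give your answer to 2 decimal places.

Implied spending multiplier k = ΔY/ΔG = 3,114.3/436 ≈ 7.1429.
Since k = 1/(1 − MPC), MPC = 1 − 1/k = 1 − ΔG/ΔY = 1 − 436/3,114.3 ≈ 0.86.

0.86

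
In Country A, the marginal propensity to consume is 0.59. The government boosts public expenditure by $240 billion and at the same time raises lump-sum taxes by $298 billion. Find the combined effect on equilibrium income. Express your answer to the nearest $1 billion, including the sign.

+$157 billion

Expenditure multiplier = 1/(1 − MPC) = 1/(1 − 0.59) = 1/0.41 ≈ 2.439.
ΔG contributes k·ΔG = (+$240 billion) / 0.41 ≈ +$585.4 billion.
ΔT of +$298 billion changes first-round spending by −c·ΔT = −$175.82 billion, contributing k·(−c·ΔT) = (−$175.82 billion) / 0.41 ≈ −$428.8 billion.
Net ΔY = k(ΔG − c·ΔT) = (+$64.18 billion) / 0.41 ≈ +$157 billion.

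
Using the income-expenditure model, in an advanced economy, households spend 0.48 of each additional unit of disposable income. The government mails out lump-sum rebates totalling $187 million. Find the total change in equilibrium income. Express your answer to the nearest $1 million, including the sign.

+$173 million

A lump-sum tax change of −$187 million shifts disposable income by +$187 million; first-round consumption changes by −c × ΔT = −0.48 × (−$187 million) = +$89.76 million.
Expenditure multiplier = 1/(1 − MPC) = 1/(1 − 0.48) = 1/0.52 ≈ 1.923.
The tax multiplier is −c × k ≈ −0.923, so ΔY = k × (−c·ΔT) = (+$89.76 million) / 0.52 ≈ +$173 million.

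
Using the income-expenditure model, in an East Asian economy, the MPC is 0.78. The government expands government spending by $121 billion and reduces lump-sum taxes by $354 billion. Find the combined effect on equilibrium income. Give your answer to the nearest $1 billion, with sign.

+$1,805 billion

Expenditure multiplier = 1/(1 − MPC) = 1/(1 − 0.78) = 1/0.22 ≈ 4.545.
ΔG contributes k·ΔG = (+$121 billion) / 0.22 = +$550 billion.
ΔT of −$354 billion changes first-round spending by −c·ΔT = +$276.12 billion, contributing k·(−c·ΔT) = (+$276.12 billion) / 0.22 ≈ +$1,255.1 billion.
Net ΔY = k(ΔG − c·ΔT) = (+$397.12 billion) / 0.22 ≈ +$1,805 billion.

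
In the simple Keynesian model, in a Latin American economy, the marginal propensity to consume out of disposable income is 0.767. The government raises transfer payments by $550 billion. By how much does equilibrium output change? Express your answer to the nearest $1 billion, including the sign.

The transfer change shifts disposable income by +$550 billion, so first-round consumption changes by c·ΔTR = 0.767 × (+$550 billion) = +$421.85 billion.
Expenditure multiplier = 1/(1 − MPC) = 1/(1 − 0.767) = 1/0.233 ≈ 4.292.
The transfer multiplier is c × k ≈ 3.292, so ΔY = k × (c·ΔTR) = (+$421.85 billion) / 0.233 ≈ +$1,811 billion.

+$1,811 billion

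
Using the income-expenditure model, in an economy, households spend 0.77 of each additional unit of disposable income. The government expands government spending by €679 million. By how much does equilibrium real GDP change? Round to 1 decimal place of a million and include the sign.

+€2,952.2 million

Spending multiplier = 1/(1 − MPC) = 1/(1 − 0.77) = 1/0.23 ≈ 4.348.
ΔY = k × ΔG = (+€679 million) / 0.23 ≈ +€2,952.2 million.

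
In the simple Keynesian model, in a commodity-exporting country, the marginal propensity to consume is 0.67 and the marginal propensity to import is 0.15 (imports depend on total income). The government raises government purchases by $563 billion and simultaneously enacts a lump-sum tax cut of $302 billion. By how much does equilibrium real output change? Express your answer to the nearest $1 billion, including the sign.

Expenditure multiplier = 1/(1 − c + m) = 1/(1 − 0.67 + 0.15) = 1/0.48 ≈ 2.083.
ΔG contributes k·ΔG = (+$563 billion) / 0.48 ≈ +$1,172.9 billion.
ΔT of −$302 billion changes first-round spending by −c·ΔT = +$202.34 billion, contributing k·(−c·ΔT) = (+$202.34 billion) / 0.48 ≈ +$421.5 billion.
Net ΔY = k(ΔG − c·ΔT) = (+$765.34 billion) / 0.48 ≈ +$1,594 billion.

+$1,594 billion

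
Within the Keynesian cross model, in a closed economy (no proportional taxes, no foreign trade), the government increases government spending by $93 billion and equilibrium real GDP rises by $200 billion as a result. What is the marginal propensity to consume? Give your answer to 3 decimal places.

Implied spending multiplier k = ΔY/ΔG = 200/93 ≈ 2.1505.
Since k = 1/(1 − MPC), MPC = 1 − 1/k = 1 − ΔG/ΔY = 1 − 93/200 = 0.535.

0.535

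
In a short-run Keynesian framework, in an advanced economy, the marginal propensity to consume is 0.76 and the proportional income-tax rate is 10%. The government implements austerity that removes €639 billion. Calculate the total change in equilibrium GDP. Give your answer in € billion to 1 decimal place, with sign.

−€2,022.2 billion

Expenditure multiplier = 1/(1 − c(1−t)) = 1/(1 − 0.76×0.9) = 1/0.316 ≈ 3.165.
ΔY = k × ΔG = (−€639 billion) / 0.316 ≈ −€2,022.2 billion.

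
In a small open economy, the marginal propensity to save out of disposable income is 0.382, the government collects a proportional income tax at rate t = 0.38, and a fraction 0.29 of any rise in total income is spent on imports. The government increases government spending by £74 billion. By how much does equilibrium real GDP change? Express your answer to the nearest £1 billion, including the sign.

MPC = 1 − MPS = 1 − 0.382 = 0.618.
Government-spending multiplier = 1/(1 − c(1−t) + m) = 1/(1 − 0.618×0.62 + 0.29) = 1/0.90684 ≈ 1.103.
ΔY = k × ΔG = (+£74 billion) / 0.90684 ≈ +£82 billion.

+£82 billion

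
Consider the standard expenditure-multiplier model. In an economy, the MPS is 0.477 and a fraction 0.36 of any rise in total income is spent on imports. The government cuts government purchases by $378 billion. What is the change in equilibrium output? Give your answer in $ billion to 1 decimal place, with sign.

MPC = 1 − MPS = 1 − 0.477 = 0.523.
Spending multiplier = 1/(1 − c + m) = 1/(1 − 0.523 + 0.36) = 1/0.837 ≈ 1.195.
ΔY = k × ΔG = (−$378 billion) / 0.837 ≈ −$451.6 billion.

−$451.6 billion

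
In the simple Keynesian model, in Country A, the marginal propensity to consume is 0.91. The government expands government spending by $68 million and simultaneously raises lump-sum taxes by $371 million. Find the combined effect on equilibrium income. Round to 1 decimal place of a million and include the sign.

−$2,995.7 million

Expenditure multiplier = 1/(1 − MPC) = 1/(1 − 0.91) = 1/0.09 ≈ 11.111.
ΔG contributes k·ΔG = (+$68 million) / 0.09 ≈ +$755.6 million.
ΔT of +$371 million changes first-round spending by −c·ΔT = −$337.61 million, contributing k·(−c·ΔT) = (−$337.61 million) / 0.09 ≈ −$3,751.2 million.
Net ΔY = k(ΔG − c·ΔT) = (−$269.61 million) / 0.09 ≈ −$2,995.7 million.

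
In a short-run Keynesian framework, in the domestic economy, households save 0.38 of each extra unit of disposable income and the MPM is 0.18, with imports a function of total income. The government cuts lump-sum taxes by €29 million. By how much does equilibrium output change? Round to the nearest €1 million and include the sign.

+€32 million

MPC = 1 − MPS = 1 − 0.38 = 0.62.
A lump-sum tax change of −€29 million shifts disposable income by +€29 million; first-round consumption changes by −c × ΔT = −0.62 × (−€29 million) = +€17.98 million.
Expenditure multiplier = 1/(1 − c + m) = 1/(1 − 0.62 + 0.18) = 1/0.56 ≈ 1.786.
The tax multiplier is −c × k ≈ −1.107, so ΔY = k × (−c·ΔT) = (+€17.98 million) / 0.56 ≈ +€32 million.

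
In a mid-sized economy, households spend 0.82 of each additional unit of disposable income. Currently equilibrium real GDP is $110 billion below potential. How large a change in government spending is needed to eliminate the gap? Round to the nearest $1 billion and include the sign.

Spending multiplier = 1/(1 − MPC) = 1/(1 − 0.82) = 1/0.18 ≈ 5.556.
Need ΔY = +$110 billion, so ΔG = ΔY/k = (+$110 billion) × 0.18 ≈ +$20 billion.
The government should increase government spending by $20 billion.

+$20 billion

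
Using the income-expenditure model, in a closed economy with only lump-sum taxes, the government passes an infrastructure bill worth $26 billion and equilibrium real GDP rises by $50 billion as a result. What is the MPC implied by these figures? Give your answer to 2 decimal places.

0.48

Implied spending multiplier k = ΔY/ΔG = 50/26 ≈ 1.9231.
Since k = 1/(1 − MPC), MPC = 1 − 1/k = 1 − ΔG/ΔY = 1 − 26/50 = 0.48.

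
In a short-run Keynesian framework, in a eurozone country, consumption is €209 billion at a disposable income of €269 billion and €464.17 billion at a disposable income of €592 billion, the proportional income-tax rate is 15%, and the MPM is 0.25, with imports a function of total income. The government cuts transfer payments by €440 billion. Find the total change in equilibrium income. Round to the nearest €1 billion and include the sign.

−€601 billion

MPC = ΔC/ΔYd = (464.17 − 209)/(592 − 269) = 255.17/323 = 0.79.
The transfer change shifts disposable income by −€440 billion, so first-round consumption changes by c·ΔTR = 0.79 × (−€440 billion) = −€347.6 billion.
Expenditure multiplier = 1/(1 − c(1−t) + m) = 1/(1 − 0.79×0.85 + 0.25) = 1/0.5785 ≈ 1.729.
The transfer multiplier is c × k ≈ 1.366, so ΔY = k × (c·ΔTR) = (−€347.6 billion) / 0.5785 ≈ −€601 billion.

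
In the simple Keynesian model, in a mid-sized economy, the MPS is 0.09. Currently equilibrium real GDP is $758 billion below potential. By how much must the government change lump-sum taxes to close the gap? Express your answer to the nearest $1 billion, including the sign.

MPC = 1 − MPS = 1 − 0.09 = 0.91.
Spending multiplier = 1/(1 − MPC) = 1/(1 − 0.91) = 1/0.09 ≈ 11.111.
Tax multiplier = −c·k = −0.91/0.09 ≈ −10.111. Need ΔY = +$758 billion, so ΔT = ΔY/(−c·k) = −(+$758 billion) × 0.09 / 0.91 ≈ −$75 billion.
The government should cut lump-sum taxes by $75 billion.

−$75 billion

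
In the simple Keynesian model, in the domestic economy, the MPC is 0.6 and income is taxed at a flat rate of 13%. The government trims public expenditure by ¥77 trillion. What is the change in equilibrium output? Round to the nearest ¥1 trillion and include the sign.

Government-spending multiplier = 1/(1 − c(1−t)) = 1/(1 − 0.6×0.87) = 1/0.478 ≈ 2.092.
ΔY = k × ΔG = (−¥77 trillion) / 0.478 ≈ −¥161 trillion.

−¥161 trillion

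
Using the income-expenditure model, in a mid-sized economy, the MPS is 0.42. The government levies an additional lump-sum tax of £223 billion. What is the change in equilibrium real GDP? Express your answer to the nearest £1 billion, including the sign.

−£308 billion

MPC = 1 − MPS = 1 − 0.42 = 0.58.
A lump-sum tax change of +£223 billion shifts disposable income by −£223 billion; first-round consumption changes by −c × ΔT = −0.58 × (+£223 billion) = −£129.34 billion.
Expenditure multiplier = 1/(1 − MPC) = 1/(1 − 0.58) = 1/0.42 ≈ 2.381.
The tax multiplier is −c × k ≈ −1.381, so ΔY = k × (−c·ΔT) = (−£129.34 billion) / 0.42 ≈ −£308 billion.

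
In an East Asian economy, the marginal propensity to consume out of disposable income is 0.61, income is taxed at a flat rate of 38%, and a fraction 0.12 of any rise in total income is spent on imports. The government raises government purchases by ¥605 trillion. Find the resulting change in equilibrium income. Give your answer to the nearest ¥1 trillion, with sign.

Expenditure multiplier = 1/(1 − c(1−t) + m) = 1/(1 − 0.61×0.62 + 0.12) = 1/0.7418 ≈ 1.348.
ΔY = k × ΔG = (+¥605 trillion) / 0.7418 ≈ +¥816 trillion.

+¥816 trillion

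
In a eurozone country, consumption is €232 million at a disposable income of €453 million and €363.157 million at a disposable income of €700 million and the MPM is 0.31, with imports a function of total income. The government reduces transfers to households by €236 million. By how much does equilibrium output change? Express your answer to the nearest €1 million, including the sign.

MPC = ΔC/ΔYd = (363.157 − 232)/(700 − 453) = 131.157/247 = 0.531.
The transfer change shifts disposable income by −€236 million, so first-round consumption changes by c·ΔTR = 0.531 × (−€236 million) = −€125.316 million.
Expenditure multiplier = 1/(1 − c + m) = 1/(1 − 0.531 + 0.31) = 1/0.779 ≈ 1.284.
The transfer multiplier is c × k ≈ 0.682, so ΔY = k × (c·ΔTR) = (−€125.316 million) / 0.779 ≈ −€161 million.

−€161 million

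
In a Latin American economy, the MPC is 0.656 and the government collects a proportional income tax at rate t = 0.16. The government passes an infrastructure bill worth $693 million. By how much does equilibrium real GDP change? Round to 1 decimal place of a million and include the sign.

Expenditure multiplier = 1/(1 − c(1−t)) = 1/(1 − 0.656×0.84) = 1/0.44896 ≈ 2.227.
ΔY = k × ΔG = (+$693 million) / 0.44896 ≈ +$1,543.6 million.

+$1,543.6 million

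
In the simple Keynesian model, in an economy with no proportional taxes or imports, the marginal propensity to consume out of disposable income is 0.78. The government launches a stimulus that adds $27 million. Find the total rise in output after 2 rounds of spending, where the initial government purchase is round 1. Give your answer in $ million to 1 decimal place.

$48.1 million

Round 1 adds ΔG = $27 million; each later round is MPC = 0.78 times the previous.
After 2 rounds: 27 + 21.06 = ΔG·(1 − c^2)/(1 − c) = 27 × (1 − 0.6084)/0.22 ≈ $48.1 million.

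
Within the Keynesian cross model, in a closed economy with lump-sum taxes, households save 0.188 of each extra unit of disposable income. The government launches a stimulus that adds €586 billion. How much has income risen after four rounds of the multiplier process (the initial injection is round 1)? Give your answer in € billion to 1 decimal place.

MPC = 1 − MPS = 1 − 0.188 = 0.812.
Round 1 adds ΔG = €586 billion; each later round is MPC = 0.812 times the previous.
After 4 rounds: 586 + 475.832 + 386.375584 + 313.736974208 = ΔG·(1 − c^4)/(1 − c) = 586 × (1 − 0.434734510336)/0.188 ≈ €1,761.9 billion.

€1,761.9 billion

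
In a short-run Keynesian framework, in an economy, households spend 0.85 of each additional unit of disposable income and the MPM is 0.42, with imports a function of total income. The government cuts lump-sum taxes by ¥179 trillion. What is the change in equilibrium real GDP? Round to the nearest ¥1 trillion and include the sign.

+¥267 trillion

A lump-sum tax change of −¥179 trillion shifts disposable income by +¥179 trillion; first-round consumption changes by −c × ΔT = −0.85 × (−¥179 trillion) = +¥152.15 trillion.
Expenditure multiplier = 1/(1 − c + m) = 1/(1 − 0.85 + 0.42) = 1/0.57 ≈ 1.754.
The tax multiplier is −c × k ≈ −1.491, so ΔY = k × (−c·ΔT) = (+¥152.15 trillion) / 0.57 ≈ +¥267 trillion.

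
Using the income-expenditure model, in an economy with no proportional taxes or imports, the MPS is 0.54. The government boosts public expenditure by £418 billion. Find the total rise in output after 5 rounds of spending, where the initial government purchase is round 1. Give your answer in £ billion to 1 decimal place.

MPC = 1 − MPS = 1 − 0.54 = 0.46.
Round 1 adds ΔG = £418 billion; each later round is MPC = 0.46 times the previous.
After 5 rounds: 418 + 192.28 + 88.4488 + 40.686448 + 18.71576608 = ΔG·(1 − c^5)/(1 − c) = 418 × (1 − 0.0205962976)/0.54 ≈ £758.1 billion.

£758.1 billion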